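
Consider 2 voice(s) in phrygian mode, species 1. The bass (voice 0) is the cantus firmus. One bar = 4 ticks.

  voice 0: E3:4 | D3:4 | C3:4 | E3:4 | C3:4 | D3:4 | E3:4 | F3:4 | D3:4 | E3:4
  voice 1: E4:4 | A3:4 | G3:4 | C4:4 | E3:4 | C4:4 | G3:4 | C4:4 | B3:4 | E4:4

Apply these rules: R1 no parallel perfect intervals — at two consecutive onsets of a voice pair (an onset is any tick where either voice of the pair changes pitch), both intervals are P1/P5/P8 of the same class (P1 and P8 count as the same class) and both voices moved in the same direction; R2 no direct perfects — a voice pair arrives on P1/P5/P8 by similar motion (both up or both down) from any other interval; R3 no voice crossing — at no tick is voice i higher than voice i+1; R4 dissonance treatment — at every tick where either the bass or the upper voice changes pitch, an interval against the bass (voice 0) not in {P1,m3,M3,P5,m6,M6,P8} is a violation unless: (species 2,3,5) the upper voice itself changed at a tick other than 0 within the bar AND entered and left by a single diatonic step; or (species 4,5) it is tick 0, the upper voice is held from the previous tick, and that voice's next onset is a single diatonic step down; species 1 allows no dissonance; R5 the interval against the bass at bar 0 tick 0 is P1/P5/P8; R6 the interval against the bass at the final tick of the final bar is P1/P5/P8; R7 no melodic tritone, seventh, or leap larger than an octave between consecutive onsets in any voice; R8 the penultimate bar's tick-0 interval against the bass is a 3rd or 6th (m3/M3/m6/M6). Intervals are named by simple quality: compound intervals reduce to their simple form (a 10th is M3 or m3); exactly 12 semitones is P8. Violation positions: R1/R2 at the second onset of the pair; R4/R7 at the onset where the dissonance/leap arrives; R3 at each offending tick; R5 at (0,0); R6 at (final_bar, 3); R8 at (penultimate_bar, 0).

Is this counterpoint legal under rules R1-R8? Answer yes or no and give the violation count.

bar 0: v0=E3 v1=E4 (P8)
bar 1: v0=D3 v1=A3 (P5)
bar 2: v0=C3 v1=G3 (P5)
bar 3: v0=E3 v1=C4 (m6)
bar 4: v0=C3 v1=E3 (M3)
bar 5: v0=D3 v1=C4 (m7)
bar 6: v0=E3 v1=G3 (m3)
bar 7: v0=F3 v1=C4 (P5)
bar 8: v0=D3 v1=B3 (M6)
bar 9: v0=E3 v1=E4 (P8)
  R2 @ bar1.0: E3/E4 P8 -> D3/A3 P5 similar
  R1 @ bar2.0: D3/A3 P5 -> C3/G3 P5 similar
  R4 @ bar5.0: D3/C4 m7 untreated
  R2 @ bar7.0: E3/G3 m3 -> F3/C4 P5 similar
  R2 @ bar9.0: D3/B3 M6 -> E3/E4 P8 similar

No (5 violations)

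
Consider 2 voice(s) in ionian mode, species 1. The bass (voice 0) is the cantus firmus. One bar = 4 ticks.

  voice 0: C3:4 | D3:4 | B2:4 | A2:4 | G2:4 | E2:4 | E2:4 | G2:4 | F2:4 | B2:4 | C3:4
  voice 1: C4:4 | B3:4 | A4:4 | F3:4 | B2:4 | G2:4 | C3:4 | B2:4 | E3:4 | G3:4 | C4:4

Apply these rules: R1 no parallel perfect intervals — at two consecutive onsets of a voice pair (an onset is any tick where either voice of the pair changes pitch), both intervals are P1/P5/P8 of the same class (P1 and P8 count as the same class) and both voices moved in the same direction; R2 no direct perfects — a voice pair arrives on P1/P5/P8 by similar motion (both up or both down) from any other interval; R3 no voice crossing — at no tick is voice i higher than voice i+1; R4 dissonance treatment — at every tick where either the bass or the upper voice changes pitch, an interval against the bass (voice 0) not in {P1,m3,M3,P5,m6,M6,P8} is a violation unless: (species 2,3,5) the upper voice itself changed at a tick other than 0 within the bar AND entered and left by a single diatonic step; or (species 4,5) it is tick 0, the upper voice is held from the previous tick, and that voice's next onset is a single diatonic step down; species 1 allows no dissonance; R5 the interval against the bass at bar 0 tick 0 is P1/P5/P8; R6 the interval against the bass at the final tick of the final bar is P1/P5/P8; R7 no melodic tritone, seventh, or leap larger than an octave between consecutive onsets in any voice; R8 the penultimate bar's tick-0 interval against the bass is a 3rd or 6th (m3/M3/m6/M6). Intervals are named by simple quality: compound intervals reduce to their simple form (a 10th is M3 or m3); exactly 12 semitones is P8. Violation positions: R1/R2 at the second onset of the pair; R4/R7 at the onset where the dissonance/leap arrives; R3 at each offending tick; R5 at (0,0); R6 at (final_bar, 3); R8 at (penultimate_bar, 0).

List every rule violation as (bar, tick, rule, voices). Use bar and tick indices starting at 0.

bar 0: v0=C3 v1=C4 downbeat P8
bar 1: v0=D3 v1=B3 downbeat M6
bar 2: v0=B2 v1=A4 downbeat m7
bar 3: v0=A2 v1=F3 downbeat m6
bar 4: v0=G2 v1=B2 downbeat M3
bar 5: v0=E2 v1=G2 downbeat m3
bar 6: v0=E2 v1=C3 downbeat m6
bar 7: v0=G2 v1=B2 downbeat M3
bar 8: v0=F2 v1=E3 downbeat M7
bar 9: v0=B2 v1=G3 downbeat m6
bar 10: v0=C3 v1=C4 downbeat P8
  -> R4 @ bar 2 tick 0 v(0, 1): B2/A4 m7 untreated
  -> R7 @ bar 2 tick 0 v(1,): B3->A4 leap 10st
  -> R7 @ bar 3 tick 0 v(1,): A4->F3 leap 16st
  -> R7 @ bar 4 tick 0 v(1,): F3->B2 leap 6st
  -> R4 @ bar 8 tick 0 v(0, 1): F2/E3 M7 untreated
  -> R7 @ bar 9 tick 0 v(0,): F2->B2 leap 6st
  -> R2 @ bar 10 tick 0 v(0, 1): B2/G3 m6 -> C3/C4 P8 similar

(2, 0, R4, (0, 1))
(2, 0, R7, (1,))
(3, 0, R7, (1,))
(4, 0, R7, (1,))
(8, 0, R4, (0, 1))
(9, 0, R7, (0,))
(10, 0, R2, (0, 1))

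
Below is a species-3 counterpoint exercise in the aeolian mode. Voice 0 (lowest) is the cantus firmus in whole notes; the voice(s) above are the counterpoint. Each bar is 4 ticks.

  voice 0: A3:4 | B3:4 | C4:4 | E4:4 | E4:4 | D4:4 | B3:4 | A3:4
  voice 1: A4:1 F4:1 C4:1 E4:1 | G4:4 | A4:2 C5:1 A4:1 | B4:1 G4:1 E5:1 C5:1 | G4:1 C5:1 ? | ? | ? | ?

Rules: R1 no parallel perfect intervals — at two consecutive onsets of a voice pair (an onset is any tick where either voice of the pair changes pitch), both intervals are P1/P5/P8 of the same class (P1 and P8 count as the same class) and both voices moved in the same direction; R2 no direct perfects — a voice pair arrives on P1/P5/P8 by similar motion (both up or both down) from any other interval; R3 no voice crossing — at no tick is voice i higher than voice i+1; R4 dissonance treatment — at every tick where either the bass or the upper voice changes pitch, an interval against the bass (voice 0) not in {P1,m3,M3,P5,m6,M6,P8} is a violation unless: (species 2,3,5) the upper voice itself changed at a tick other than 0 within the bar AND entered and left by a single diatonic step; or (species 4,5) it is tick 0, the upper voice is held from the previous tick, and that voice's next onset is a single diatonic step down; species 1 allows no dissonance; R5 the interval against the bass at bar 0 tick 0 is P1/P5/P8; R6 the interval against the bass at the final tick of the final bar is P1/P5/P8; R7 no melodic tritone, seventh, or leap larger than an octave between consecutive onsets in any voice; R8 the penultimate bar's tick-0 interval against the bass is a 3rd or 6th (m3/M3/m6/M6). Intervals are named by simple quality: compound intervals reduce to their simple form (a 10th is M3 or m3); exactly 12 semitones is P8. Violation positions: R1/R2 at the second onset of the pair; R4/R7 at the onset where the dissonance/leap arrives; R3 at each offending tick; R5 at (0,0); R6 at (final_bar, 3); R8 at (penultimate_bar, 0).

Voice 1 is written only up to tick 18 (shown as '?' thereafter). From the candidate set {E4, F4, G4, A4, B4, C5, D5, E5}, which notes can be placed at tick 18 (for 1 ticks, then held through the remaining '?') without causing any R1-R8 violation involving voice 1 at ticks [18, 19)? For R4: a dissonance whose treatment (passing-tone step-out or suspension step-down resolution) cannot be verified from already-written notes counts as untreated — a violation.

E4: legal
F4: violates R4
G4: legal
A4: violates R4
B4: legal
C5: legal
D5: violates R4
E5: legal

{B4, C5, E4, E5, G4}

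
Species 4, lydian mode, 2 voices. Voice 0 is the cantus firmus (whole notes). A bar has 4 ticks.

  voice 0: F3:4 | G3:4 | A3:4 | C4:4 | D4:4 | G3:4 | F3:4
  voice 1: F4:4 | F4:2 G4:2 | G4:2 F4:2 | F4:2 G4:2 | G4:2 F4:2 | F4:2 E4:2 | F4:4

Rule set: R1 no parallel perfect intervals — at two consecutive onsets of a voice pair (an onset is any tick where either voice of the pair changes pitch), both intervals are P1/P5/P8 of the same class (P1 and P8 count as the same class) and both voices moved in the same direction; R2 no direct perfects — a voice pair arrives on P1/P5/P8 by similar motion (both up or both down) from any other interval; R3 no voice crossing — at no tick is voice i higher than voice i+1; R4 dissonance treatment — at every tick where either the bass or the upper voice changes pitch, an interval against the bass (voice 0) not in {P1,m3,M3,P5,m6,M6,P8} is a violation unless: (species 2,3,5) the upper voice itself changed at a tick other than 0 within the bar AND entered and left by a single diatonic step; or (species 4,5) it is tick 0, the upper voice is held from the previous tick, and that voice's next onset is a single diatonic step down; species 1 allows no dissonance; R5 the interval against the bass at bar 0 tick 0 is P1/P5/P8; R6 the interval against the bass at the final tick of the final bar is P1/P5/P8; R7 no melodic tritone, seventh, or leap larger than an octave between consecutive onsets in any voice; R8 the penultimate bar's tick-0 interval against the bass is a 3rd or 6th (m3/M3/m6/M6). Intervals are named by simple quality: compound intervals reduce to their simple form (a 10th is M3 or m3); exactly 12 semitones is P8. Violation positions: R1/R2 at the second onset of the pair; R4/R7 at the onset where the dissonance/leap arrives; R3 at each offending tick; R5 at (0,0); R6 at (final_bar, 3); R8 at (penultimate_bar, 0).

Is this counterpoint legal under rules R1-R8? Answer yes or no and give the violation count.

bar 0: v0=F3 v1=F4 (P8)
bar 1: v0=G3 v1=F4 (m7)
bar 2: v0=A3 v1=G4 (m7)
bar 3: v0=C4 v1=F4 (P4)
bar 4: v0=D4 v1=G4 (P4)
bar 5: v0=G3 v1=F4 (m7)
bar 6: v0=F3 v1=F4 (P8)
  R4 @ bar1.0: G3/F4 m7 untreated
  R4 @ bar3.0: C4/F4 P4 untreated
  R8 @ bar5.0: penult m7 not 3rd/6th

No (3 violations)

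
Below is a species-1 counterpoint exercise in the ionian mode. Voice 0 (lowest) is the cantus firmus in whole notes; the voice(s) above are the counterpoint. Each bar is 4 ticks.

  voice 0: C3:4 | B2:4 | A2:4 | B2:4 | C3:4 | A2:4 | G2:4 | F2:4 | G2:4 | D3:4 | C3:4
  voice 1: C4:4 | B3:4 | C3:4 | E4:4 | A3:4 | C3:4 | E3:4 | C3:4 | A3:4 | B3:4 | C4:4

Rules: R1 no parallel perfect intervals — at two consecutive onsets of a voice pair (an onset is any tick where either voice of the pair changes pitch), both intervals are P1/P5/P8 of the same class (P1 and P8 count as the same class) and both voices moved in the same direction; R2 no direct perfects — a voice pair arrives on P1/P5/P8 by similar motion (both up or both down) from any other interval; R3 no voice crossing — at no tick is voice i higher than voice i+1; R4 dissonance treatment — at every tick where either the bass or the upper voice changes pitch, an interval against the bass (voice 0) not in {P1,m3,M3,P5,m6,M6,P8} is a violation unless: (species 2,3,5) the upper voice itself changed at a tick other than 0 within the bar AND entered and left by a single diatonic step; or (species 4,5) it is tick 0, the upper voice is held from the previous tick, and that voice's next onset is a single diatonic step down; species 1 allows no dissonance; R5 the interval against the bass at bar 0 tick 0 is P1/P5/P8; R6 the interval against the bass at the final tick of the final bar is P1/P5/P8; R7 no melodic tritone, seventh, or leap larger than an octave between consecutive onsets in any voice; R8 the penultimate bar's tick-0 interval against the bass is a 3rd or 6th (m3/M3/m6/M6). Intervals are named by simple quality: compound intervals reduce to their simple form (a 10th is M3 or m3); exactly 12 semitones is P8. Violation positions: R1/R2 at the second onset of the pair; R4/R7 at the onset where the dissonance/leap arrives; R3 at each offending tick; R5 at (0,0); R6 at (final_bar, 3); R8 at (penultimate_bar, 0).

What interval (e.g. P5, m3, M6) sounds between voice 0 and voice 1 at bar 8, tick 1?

M2

voice 0=G2 voice 1=A3 -> M2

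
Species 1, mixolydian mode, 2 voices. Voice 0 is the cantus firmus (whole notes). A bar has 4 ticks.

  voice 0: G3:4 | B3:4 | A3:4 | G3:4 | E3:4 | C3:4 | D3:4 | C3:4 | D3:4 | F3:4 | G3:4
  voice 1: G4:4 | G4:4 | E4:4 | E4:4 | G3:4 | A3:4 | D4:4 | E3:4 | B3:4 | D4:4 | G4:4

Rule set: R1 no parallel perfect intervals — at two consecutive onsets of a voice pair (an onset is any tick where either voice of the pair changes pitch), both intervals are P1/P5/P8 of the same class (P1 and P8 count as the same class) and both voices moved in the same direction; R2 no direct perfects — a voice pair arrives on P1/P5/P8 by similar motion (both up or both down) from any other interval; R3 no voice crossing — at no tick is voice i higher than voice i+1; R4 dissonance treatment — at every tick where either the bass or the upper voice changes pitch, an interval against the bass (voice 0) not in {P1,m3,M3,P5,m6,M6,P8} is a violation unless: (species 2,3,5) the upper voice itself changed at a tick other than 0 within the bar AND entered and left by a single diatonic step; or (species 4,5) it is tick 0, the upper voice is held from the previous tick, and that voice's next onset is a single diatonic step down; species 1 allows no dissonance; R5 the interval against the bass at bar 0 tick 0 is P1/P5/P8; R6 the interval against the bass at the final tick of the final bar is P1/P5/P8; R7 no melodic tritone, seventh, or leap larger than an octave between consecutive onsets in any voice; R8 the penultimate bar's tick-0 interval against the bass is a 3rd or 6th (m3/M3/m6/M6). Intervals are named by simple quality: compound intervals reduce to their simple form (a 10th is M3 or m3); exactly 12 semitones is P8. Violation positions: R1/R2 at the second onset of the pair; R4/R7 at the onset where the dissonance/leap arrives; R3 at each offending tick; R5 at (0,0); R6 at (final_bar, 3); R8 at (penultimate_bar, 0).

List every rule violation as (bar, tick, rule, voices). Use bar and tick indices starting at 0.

bar 0: v0=G3 v1=G4 downbeat P8
bar 1: v0=B3 v1=G4 downbeat m6
bar 2: v0=A3 v1=E4 downbeat P5
bar 3: v0=G3 v1=E4 downbeat M6
bar 4: v0=E3 v1=G3 downbeat m3
bar 5: v0=C3 v1=A3 downbeat M6
bar 6: v0=D3 v1=D4 downbeat P8
bar 7: v0=C3 v1=E3 downbeat M3
bar 8: v0=D3 v1=B3 downbeat M6
bar 9: v0=F3 v1=D4 downbeat M6
bar 10: v0=G3 v1=G4 downbeat P8
  -> R2 @ bar 2 tick 0 v(0, 1): B3/G4 m6 -> A3/E4 P5 similar
  -> R2 @ bar 6 tick 0 v(0, 1): C3/A3 M6 -> D3/D4 P8 similar
  -> R7 @ bar 7 tick 0 v(1,): D4->E3 leap 10st
  -> R2 @ bar 10 tick 0 v(0, 1): F3/D4 M6 -> G3/G4 P8 similar

(2, 0, R2, (0, 1))
(6, 0, R2, (0, 1))
(7, 0, R7, (1,))
(10, 0, R2, (0, 1))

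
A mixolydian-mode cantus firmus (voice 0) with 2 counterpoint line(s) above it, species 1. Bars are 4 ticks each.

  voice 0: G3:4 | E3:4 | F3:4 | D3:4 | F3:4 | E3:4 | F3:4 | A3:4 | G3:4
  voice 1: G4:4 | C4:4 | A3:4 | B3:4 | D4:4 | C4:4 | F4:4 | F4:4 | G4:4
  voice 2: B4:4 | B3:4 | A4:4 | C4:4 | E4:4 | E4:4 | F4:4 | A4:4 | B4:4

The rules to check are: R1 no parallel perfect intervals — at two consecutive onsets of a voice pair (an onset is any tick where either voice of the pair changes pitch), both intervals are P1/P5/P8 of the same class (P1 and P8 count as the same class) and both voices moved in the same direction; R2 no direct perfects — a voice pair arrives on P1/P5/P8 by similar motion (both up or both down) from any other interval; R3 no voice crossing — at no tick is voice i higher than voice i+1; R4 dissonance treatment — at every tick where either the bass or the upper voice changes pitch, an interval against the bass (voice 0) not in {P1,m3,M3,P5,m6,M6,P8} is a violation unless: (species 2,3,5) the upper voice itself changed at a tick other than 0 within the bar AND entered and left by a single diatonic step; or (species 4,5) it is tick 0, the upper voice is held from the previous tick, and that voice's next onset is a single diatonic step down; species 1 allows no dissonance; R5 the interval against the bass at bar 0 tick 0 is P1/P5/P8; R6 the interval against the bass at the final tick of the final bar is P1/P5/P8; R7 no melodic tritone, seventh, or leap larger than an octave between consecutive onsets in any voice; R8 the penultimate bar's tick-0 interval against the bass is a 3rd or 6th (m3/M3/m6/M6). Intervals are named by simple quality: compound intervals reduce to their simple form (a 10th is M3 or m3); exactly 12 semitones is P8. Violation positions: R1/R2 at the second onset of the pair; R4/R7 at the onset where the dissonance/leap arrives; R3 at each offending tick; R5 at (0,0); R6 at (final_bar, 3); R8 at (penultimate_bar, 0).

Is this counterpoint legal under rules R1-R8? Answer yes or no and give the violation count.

No (15 violations)

bar 0: v0=G3 v1=G4 v2=B4 (M3)
bar 1: v0=E3 v1=C4 v2=B3 (P5)
bar 2: v0=F3 v1=A3 v2=A4 (M3)
bar 3: v0=D3 v1=B3 v2=C4 (m7)
bar 4: v0=F3 v1=D4 v2=E4 (M7)
bar 5: v0=E3 v1=C4 v2=E4 (P8)
bar 6: v0=F3 v1=F4 v2=F4 (P8)
bar 7: v0=A3 v1=F4 v2=A4 (P8)
bar 8: v0=G3 v1=G4 v2=B4 (M3)
  R5 @ bar0.0: opens on M3
  R2 @ bar1.0: G3/B4 M3 -> E3/B3 P5 similar
  R3 @ bar1.0: C4 above B3
  R3 @ bar1.1: C4 above B3
  R3 @ bar1.2: C4 above B3
  R3 @ bar1.3: C4 above B3
  R7 @ bar2.0: B3->A4 leap 10st
  R4 @ bar3.0: D3/C4 m7 untreated
  R4 @ bar4.0: F3/E4 M7 untreated
  R1 @ bar6.0: E3/E4 P8 -> F3/F4 P8 similar
  R2 @ bar6.0: E3/C4 m6 -> F3/F4 P8 similar
  R2 @ bar6.0: C4/E4 M3 -> F4/F4 P1 similar
  R1 @ bar7.0: F3/F4 P8 -> A3/A4 P8 similar
  R8 @ bar7.0: penult P8 not 3rd/6th
  R6 @ bar8.3: closes on M3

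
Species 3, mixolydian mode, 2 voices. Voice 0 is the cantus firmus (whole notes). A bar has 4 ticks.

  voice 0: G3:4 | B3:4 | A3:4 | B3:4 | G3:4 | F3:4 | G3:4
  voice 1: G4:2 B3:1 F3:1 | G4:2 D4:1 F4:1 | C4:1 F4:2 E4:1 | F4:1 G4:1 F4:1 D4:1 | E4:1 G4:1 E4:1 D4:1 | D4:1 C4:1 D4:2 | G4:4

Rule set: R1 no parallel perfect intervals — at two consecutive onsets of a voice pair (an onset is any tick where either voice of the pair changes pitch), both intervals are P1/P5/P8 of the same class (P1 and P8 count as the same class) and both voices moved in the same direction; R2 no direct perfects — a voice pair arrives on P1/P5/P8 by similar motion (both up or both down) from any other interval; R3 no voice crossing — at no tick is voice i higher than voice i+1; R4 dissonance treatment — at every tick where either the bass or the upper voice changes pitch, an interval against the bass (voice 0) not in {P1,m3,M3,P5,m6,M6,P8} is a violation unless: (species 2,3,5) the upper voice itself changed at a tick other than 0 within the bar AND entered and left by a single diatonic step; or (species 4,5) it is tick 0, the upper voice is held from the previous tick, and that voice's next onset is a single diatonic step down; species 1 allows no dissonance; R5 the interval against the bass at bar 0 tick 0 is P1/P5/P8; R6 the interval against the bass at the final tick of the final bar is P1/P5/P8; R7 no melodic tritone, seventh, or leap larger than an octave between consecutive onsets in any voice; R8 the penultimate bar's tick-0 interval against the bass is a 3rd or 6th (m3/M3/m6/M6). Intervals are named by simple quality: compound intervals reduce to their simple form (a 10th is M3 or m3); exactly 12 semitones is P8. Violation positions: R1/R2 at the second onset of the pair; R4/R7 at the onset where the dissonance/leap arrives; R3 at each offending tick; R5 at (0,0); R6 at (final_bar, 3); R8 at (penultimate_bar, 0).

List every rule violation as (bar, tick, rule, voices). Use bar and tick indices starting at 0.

bar 0: v0=G3 v1=G4 downbeat P8
bar 1: v0=B3 v1=G4 downbeat m6
bar 2: v0=A3 v1=C4 downbeat m3
bar 3: v0=B3 v1=F4 downbeat TT
bar 4: v0=G3 v1=E4 downbeat M6
bar 5: v0=F3 v1=D4 downbeat M6
bar 6: v0=G3 v1=G4 downbeat P8
  -> R3 @ bar 0 tick 3 v(0, 1): G3 above F3
  -> R4 @ bar 0 tick 3 v(0, 1): G3/F3 M2 untreated
  -> R7 @ bar 0 tick 3 v(1,): B3->F3 leap 6st
  -> R7 @ bar 1 tick 0 v(1,): F3->G4 leap 14st
  -> R4 @ bar 1 tick 3 v(0, 1): B3/F4 TT untreated
  -> R4 @ bar 3 tick 0 v(0, 1): B3/F4 TT untreated
  -> R4 @ bar 3 tick 2 v(0, 1): B3/F4 TT untreated
  -> R2 @ bar 6 tick 0 v(0, 1): F3/D4 M6 -> G3/G4 P8 similar

(0, 3, R3, (0, 1))
(0, 3, R4, (0, 1))
(0, 3, R7, (1,))
(1, 0, R7, (1,))
(1, 3, R4, (0, 1))
(3, 0, R4, (0, 1))
(3, 2, R4, (0, 1))
(6, 0, R2, (0, 1))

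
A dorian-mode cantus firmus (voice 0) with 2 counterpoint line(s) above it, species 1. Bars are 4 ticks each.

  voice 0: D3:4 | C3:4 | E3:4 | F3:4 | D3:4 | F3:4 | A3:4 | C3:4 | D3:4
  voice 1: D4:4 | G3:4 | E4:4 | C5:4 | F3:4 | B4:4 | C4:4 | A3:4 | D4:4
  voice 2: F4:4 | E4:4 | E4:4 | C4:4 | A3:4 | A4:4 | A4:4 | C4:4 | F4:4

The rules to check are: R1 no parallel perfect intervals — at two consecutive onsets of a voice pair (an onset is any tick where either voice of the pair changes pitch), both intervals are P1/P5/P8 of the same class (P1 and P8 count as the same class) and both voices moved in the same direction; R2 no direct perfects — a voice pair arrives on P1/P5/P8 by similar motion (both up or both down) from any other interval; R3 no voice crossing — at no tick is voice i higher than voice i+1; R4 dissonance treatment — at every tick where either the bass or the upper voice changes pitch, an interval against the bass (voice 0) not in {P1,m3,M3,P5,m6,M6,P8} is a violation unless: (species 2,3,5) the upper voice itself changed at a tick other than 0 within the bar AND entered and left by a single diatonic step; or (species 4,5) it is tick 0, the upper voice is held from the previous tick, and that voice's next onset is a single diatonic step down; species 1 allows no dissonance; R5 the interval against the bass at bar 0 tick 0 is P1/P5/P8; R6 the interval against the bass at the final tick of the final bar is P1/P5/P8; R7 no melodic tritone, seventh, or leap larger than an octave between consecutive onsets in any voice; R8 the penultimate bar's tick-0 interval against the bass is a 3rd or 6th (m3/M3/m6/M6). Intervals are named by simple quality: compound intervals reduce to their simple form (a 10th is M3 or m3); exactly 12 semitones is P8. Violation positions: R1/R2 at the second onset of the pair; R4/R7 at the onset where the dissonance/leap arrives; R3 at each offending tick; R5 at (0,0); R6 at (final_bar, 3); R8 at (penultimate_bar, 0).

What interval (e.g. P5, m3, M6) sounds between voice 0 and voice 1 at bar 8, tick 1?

voice 0=D3 voice 1=D4 -> P8

P8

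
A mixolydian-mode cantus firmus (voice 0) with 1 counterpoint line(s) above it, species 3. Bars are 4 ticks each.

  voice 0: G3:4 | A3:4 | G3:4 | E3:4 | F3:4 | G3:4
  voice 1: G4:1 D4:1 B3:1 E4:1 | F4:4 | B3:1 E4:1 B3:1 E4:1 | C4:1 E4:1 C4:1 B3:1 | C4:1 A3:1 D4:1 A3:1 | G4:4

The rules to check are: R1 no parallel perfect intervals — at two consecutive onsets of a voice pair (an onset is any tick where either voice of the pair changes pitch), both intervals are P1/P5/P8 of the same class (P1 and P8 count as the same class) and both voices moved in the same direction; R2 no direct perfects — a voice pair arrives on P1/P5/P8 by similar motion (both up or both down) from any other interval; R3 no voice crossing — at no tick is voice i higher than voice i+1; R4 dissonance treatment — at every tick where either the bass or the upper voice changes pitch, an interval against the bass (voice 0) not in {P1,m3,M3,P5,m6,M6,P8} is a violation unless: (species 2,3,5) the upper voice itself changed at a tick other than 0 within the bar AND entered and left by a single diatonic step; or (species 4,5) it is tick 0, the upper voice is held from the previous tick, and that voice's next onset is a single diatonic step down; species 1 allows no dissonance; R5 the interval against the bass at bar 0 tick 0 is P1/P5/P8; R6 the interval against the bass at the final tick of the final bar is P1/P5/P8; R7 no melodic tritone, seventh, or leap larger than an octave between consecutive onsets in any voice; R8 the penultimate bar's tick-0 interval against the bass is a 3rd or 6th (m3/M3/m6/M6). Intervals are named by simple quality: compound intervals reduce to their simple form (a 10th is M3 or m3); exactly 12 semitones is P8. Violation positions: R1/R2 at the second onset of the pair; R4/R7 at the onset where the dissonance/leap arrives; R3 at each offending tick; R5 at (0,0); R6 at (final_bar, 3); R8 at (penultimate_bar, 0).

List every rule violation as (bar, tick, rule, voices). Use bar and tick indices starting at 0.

bar 0: v0=G3 v1=G4 downbeat P8
bar 1: v0=A3 v1=F4 downbeat m6
bar 2: v0=G3 v1=B3 downbeat M3
bar 3: v0=E3 v1=C4 downbeat m6
bar 4: v0=F3 v1=C4 downbeat P5
bar 5: v0=G3 v1=G4 downbeat P8
  -> R7 @ bar 2 tick 0 v(1,): F4->B3 leap 6st
  -> R1 @ bar 4 tick 0 v(0, 1): E3/B3 P5 -> F3/C4 P5 similar
  -> R8 @ bar 4 tick 0 v(0, 1): penult P5 not 3rd/6th
  -> R2 @ bar 5 tick 0 v(0, 1): F3/A3 M3 -> G3/G4 P8 similar
  -> R7 @ bar 5 tick 0 v(1,): A3->G4 leap 10st

(2, 0, R7, (1,))
(4, 0, R1, (0, 1))
(4, 0, R8, (0, 1))
(5, 0, R2, (0, 1))
(5, 0, R7, (1,))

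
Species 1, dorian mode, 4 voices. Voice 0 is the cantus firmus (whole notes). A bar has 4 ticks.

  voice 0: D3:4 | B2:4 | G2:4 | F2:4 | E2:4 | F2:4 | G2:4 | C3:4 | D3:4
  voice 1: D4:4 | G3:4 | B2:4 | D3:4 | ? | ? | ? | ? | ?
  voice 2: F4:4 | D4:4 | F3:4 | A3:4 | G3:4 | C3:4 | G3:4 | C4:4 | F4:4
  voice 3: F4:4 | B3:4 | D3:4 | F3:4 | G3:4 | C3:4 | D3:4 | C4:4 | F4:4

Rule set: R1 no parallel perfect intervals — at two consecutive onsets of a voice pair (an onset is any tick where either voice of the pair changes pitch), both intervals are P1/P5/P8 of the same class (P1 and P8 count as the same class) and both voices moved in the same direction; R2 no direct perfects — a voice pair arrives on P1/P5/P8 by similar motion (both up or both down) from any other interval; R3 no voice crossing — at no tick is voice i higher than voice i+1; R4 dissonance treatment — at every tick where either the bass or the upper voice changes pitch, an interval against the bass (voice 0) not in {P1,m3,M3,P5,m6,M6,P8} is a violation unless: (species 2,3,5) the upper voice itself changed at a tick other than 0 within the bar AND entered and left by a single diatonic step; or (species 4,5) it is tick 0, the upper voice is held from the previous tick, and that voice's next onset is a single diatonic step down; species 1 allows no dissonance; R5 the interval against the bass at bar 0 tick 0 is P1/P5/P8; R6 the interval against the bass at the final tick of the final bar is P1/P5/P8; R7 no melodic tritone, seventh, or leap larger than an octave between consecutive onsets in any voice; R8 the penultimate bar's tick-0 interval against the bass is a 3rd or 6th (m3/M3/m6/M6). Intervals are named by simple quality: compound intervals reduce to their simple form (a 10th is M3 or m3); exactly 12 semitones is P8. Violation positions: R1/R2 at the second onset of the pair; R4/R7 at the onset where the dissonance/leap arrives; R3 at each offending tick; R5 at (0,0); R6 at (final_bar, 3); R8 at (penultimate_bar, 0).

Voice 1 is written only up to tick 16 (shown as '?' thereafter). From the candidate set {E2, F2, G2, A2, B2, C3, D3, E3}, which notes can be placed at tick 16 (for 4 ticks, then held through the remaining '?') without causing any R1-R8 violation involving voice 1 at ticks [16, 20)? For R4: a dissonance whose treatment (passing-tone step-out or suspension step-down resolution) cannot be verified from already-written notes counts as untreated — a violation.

{E3}

E2: violates R2,R7
F2: violates R4
G2: violates R2
A2: violates R4
B2: violates R2
C3: violates R1
D3: violates R4
E3: legal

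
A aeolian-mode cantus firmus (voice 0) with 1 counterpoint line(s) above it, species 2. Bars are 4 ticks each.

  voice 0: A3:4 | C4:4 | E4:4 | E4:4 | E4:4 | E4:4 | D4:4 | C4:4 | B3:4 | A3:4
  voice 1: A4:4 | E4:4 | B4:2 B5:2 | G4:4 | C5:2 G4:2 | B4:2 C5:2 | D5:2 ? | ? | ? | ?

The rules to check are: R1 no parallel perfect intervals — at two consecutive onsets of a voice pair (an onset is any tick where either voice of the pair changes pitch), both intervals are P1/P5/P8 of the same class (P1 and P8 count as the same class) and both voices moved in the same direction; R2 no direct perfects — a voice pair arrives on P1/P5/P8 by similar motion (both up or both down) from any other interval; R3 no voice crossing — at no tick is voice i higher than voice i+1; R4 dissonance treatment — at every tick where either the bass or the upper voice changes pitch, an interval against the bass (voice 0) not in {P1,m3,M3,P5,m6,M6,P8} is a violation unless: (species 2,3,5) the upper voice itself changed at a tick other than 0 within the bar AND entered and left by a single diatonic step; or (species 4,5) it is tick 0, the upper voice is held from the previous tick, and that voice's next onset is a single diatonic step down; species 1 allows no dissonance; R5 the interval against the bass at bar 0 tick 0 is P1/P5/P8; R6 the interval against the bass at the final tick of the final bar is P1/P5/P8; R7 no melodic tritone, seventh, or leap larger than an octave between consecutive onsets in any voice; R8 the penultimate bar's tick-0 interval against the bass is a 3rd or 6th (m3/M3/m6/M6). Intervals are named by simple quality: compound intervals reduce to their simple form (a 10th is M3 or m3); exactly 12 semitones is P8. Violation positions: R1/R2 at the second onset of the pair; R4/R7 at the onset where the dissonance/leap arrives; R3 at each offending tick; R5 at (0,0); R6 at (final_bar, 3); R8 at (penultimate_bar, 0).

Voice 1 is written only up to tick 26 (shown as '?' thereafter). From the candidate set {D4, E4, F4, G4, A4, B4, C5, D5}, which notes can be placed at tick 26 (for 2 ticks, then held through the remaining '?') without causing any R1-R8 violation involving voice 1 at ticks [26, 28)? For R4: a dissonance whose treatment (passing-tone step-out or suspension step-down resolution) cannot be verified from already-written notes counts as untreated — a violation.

D4: legal
E4: violates R4,R7
F4: legal
G4: violates R4
A4: legal
B4: legal
C5: violates R4
D5: legal

{A4, B4, D4, D5, F4}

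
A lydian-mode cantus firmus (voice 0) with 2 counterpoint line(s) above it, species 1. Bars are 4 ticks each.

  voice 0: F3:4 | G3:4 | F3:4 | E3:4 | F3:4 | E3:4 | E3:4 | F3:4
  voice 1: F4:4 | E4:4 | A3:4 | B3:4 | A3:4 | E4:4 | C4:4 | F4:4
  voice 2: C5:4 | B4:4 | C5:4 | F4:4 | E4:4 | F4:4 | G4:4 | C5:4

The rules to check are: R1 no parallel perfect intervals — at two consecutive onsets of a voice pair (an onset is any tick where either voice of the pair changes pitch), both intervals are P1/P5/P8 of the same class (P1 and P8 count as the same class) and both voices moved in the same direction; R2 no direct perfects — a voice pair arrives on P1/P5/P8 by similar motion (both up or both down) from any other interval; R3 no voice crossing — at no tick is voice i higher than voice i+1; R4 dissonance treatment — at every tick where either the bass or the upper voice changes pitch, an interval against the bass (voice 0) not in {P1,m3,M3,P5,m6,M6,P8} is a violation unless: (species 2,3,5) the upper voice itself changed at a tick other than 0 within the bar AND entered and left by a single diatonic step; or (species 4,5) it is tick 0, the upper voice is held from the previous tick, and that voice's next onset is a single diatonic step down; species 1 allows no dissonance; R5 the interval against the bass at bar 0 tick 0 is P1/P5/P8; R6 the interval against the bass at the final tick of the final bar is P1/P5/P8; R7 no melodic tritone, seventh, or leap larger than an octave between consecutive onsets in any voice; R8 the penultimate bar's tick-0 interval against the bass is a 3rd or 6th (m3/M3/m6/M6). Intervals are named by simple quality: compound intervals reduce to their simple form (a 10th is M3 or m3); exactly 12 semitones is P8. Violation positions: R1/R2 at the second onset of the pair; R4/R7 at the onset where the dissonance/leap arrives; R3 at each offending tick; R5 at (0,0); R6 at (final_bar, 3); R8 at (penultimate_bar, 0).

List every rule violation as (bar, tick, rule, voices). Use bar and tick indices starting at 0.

bar 0: v0=F3 v1=F4 v2=C5 downbeat P5
bar 1: v0=G3 v1=E4 v2=B4 downbeat M3
bar 2: v0=F3 v1=A3 v2=C5 downbeat P5
bar 3: v0=E3 v1=B3 v2=F4 downbeat m2
bar 4: v0=F3 v1=A3 v2=E4 downbeat M7
bar 5: v0=E3 v1=E4 v2=F4 downbeat m2
bar 6: v0=E3 v1=C4 v2=G4 downbeat m3
bar 7: v0=F3 v1=F4 v2=C5 downbeat P5
  -> R1 @ bar 1 tick 0 v(1, 2): F4/C5 P5 -> E4/B4 P5 similar
  -> R4 @ bar 3 tick 0 v(0, 2): E3/F4 m2 untreated
  -> R2 @ bar 4 tick 0 v(1, 2): B3/F4 TT -> A3/E4 P5 similar
  -> R4 @ bar 4 tick 0 v(0, 2): F3/E4 M7 untreated
  -> R4 @ bar 5 tick 0 v(0, 2): E3/F4 m2 untreated
  -> R1 @ bar 7 tick 0 v(1, 2): C4/G4 P5 -> F4/C5 P5 similar
  -> R2 @ bar 7 tick 0 v(0, 1): E3/C4 m6 -> F3/F4 P8 similar
  -> R2 @ bar 7 tick 0 v(0, 2): E3/G4 m3 -> F3/C5 P5 similar

(1, 0, R1, (1, 2))
(3, 0, R4, (0, 2))
(4, 0, R2, (1, 2))
(4, 0, R4, (0, 2))
(5, 0, R4, (0, 2))
(7, 0, R1, (1, 2))
(7, 0, R2, (0, 1))
(7, 0, R2, (0, 2))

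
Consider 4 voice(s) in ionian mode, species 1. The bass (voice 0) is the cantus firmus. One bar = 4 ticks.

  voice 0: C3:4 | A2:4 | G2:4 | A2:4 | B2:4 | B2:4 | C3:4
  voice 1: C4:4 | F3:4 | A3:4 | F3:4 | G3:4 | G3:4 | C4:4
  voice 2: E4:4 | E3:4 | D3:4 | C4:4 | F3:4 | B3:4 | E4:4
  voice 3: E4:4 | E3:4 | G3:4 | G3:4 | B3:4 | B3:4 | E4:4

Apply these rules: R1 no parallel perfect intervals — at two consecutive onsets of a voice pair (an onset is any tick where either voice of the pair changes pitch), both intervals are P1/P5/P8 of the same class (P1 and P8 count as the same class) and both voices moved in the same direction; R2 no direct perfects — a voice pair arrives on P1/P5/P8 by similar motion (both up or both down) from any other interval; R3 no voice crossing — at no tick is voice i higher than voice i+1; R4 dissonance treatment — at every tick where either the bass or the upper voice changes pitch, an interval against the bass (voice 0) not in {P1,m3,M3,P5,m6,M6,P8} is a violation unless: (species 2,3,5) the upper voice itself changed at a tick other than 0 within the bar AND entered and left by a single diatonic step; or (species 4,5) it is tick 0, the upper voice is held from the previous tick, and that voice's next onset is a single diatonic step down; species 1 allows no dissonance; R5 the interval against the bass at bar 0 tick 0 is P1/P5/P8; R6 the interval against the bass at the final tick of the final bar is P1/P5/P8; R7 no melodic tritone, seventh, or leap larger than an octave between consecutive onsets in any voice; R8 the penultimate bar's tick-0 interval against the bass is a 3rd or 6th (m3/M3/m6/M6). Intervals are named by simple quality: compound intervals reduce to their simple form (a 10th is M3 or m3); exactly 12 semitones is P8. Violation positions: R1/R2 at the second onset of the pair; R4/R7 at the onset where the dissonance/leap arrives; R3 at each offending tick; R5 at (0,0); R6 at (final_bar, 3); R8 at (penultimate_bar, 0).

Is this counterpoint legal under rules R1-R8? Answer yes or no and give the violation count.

No (34 violations)

bar 0: v0=C3 v1=C4 v2=E4 v3=E4 (M3)
bar 1: v0=A2 v1=F3 v2=E3 v3=E3 (P5)
bar 2: v0=G2 v1=A3 v2=D3 v3=G3 (P8)
bar 3: v0=A2 v1=F3 v2=C4 v3=G3 (m7)
bar 4: v0=B2 v1=G3 v2=F3 v3=B3 (P8)
bar 5: v0=B2 v1=G3 v2=B3 v3=B3 (P8)
bar 6: v0=C3 v1=C4 v2=E4 v3=E4 (M3)
  R5 @ bar0.0: opens on M3
  R5 @ bar0.0: opens on M3
  R1 @ bar1.0: E4/E4 P1 -> E3/E3 P1 similar
  R2 @ bar1.0: C3/E4 M3 -> A2/E3 P5 similar
  R2 @ bar1.0: C3/E4 M3 -> A2/E3 P5 similar
  R3 @ bar1.0: F3 above E3
  R3 @ bar1.1: F3 above E3
  R3 @ bar1.2: F3 above E3
  R3 @ bar1.3: F3 above E3
  R1 @ bar2.0: A2/E3 P5 -> G2/D3 P5 similar
  R3 @ bar2.0: A3 above D3
  R4 @ bar2.0: G2/A3 M2 untreated
  R3 @ bar2.1: A3 above D3
  R3 @ bar2.2: A3 above D3
  R3 @ bar2.3: A3 above D3
  R3 @ bar3.0: C4 above G3
  R4 @ bar3.0: A2/G3 m7 untreated
  R7 @ bar3.0: D3->C4 leap 10st
  R3 @ bar3.1: C4 above G3
  R3 @ bar3.2: C4 above G3
  R3 @ bar3.3: C4 above G3
  R2 @ bar4.0: A2/G3 m7 -> B2/B3 P8 similar
  R3 @ bar4.0: G3 above F3
  R4 @ bar4.0: B2/F3 TT untreated
  R3 @ bar4.1: G3 above F3
  R3 @ bar4.2: G3 above F3
  R3 @ bar4.3: G3 above F3
  R7 @ bar5.0: F3->B3 leap 6st
  R8 @ bar5.0: penult P8 not 3rd/6th
  R8 @ bar5.0: penult P8 not 3rd/6th
  R1 @ bar6.0: B3/B3 P1 -> E4/E4 P1 similar
  R2 @ bar6.0: B2/G3 m6 -> C3/C4 P8 similar
  R6 @ bar6.3: closes on M3
  R6 @ bar6.3: closes on M3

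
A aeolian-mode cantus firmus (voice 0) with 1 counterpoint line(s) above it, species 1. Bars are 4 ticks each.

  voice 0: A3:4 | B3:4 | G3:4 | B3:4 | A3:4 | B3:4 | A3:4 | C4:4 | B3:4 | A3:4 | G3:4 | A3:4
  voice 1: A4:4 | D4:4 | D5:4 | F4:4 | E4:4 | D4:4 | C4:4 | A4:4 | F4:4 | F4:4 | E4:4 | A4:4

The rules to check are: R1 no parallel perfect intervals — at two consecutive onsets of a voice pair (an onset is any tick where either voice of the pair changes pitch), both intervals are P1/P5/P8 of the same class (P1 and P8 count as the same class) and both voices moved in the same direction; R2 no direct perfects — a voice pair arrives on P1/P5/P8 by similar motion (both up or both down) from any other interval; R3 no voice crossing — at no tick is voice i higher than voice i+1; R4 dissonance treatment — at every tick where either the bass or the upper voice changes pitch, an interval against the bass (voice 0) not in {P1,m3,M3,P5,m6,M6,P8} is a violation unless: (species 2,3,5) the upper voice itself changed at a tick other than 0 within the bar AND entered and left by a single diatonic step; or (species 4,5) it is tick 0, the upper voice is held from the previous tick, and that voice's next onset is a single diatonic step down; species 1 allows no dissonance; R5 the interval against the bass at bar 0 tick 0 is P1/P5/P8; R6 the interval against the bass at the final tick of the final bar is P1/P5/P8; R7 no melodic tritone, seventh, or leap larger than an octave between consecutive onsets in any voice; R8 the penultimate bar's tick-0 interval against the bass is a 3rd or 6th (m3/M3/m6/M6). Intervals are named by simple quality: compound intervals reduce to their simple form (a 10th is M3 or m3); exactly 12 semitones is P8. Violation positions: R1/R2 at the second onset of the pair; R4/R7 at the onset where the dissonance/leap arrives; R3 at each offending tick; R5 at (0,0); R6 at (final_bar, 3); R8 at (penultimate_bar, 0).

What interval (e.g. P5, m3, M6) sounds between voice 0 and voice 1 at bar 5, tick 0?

m3

voice 0=B3 voice 1=D4 -> m3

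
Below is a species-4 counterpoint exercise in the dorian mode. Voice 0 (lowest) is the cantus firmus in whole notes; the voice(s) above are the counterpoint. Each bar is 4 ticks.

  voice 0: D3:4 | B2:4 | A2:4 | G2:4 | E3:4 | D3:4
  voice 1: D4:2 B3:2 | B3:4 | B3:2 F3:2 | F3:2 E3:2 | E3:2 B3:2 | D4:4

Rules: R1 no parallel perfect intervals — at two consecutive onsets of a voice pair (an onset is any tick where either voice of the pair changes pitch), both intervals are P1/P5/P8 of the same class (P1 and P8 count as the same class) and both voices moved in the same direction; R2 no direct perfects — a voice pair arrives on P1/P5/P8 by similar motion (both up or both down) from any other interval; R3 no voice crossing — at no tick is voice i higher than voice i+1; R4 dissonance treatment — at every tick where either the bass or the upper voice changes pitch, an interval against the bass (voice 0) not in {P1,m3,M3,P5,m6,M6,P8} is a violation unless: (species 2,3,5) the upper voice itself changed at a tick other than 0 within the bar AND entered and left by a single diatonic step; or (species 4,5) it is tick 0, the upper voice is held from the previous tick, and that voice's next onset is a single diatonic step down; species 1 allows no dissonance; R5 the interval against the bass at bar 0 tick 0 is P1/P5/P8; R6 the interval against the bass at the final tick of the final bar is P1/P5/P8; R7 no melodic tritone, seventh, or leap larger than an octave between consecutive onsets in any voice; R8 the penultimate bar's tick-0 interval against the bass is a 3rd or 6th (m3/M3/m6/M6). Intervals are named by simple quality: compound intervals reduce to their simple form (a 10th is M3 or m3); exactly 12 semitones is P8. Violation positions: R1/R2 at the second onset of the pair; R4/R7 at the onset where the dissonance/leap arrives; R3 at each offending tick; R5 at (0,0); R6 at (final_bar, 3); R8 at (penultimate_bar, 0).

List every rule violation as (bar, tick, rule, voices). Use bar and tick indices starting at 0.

bar 0: v0=D3 v1=D4 downbeat P8
bar 1: v0=B2 v1=B3 downbeat P8
bar 2: v0=A2 v1=B3 downbeat M2
bar 3: v0=G2 v1=F3 downbeat m7
bar 4: v0=E3 v1=E3 downbeat P1
bar 5: v0=D3 v1=D4 downbeat P8
  -> R4 @ bar 2 tick 0 v(0, 1): A2/B3 M2 untreated
  -> R7 @ bar 2 tick 2 v(1,): B3->F3 leap 6st
  -> R8 @ bar 4 tick 0 v(0, 1): penult P1 not 3rd/6th

(2, 0, R4, (0, 1))
(2, 2, R7, (1,))
(4, 0, R8, (0, 1))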